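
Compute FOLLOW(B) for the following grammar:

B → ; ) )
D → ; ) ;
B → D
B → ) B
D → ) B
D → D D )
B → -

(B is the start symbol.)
B is the start symbol, so $ ∈ FOLLOW(B).
In B → ) B: B is at the end; this adds FOLLOW(B) to itself — nothing new
In D → ) B: B is at the end, add FOLLOW(D)

The FOLLOW sets referred to above (computed the same way, to a fixed point):
  FOLLOW(D) = { $, ')', ';' }

Taking the union: FOLLOW(B) = { $, ')', ';' }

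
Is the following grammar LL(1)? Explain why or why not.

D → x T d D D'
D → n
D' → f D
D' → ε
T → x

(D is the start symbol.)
A grammar is LL(1) if for each non-terminal N with multiple productions, the predict sets of those productions are pairwise disjoint, where PREDICT(N → α) = (FIRST(α) \ {ε}) ∪ (FOLLOW(N) if α ⇒* ε).

Relevant sets:
  FOLLOW(D') = { $, 'f' }

For D:
  PREDICT(D → x T d D D') = { 'x' }
  PREDICT(D → n) = { 'n' }
For D':
  PREDICT(D' → f D) = { 'f' }
  PREDICT(D' → ε) = { $, 'f' }
T has a single production, so nothing to check there.

Conflict found: Predict set conflict for D': { 'f' }
The grammar is NOT LL(1).

Answer: No. Predict set conflict for D': { 'f' }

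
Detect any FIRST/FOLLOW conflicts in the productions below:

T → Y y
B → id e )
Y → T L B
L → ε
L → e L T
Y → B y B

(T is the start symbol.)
No FIRST/FOLLOW conflicts.

A FIRST/FOLLOW conflict occurs when a non-terminal N has a nullable alternative N → β (β ⇒* ε) and another alternative N → α with FIRST(α) ∩ FOLLOW(N) ≠ ∅: on such a lookahead the parser cannot decide between expanding α and letting N vanish via β.

Nullable non-terminals: L.

L: nullable alternative(s) L → ε; FOLLOW(L) = { 'id' }
  L → ε: FIRST \ {ε} = { } — this is the only nullable alternative, skip
  L → e L T: FIRST \ {ε} = { 'e' } — disjoint from FOLLOW(L)

B, T, Y have no nullable alternative, so no FIRST/FOLLOW check is needed there.

No FIRST/FOLLOW conflicts found.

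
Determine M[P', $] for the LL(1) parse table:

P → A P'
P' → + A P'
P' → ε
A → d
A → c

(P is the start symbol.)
To find M[P', $], we find productions for P' where $ is in the predict set (PREDICT(N → α) = (FIRST(α) \ {ε}) ∪ (FOLLOW(N) if α ⇒* ε)).

Relevant sets:
  FOLLOW(P') = { $ }

P' → + A P': PREDICT = { '+' }
P' → ε: PREDICT = { $ }
  $ is in predict set, so this production goes in M[P', $]

M[P', $] = P' → ε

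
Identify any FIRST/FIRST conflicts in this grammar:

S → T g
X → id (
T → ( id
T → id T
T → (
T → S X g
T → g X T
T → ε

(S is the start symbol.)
FIRST sets of the non-terminals at (or reachable through a nullable prefix from) the front of some alternative:
  FIRST(S) = { '(', 'g', 'id' }

Productions for T:
  T → ( id: FIRST = { '(' }
  T → id T: FIRST = { 'id' }
  T → (: FIRST = { '(' }
  T → S X g: FIRST = { '(', 'g', 'id' }
  T → g X T: FIRST = { 'g' }
  T → ε: FIRST = { ε }
S, X have only one production, so no FIRST/FIRST conflict is possible there.

Conflict for T: T → ( id and T → (
  Overlap: { '(' }
Conflict for T: T → ( id and T → S X g
  Overlap: { '(' }
Conflict for T: T → id T and T → S X g
  Overlap: { 'id' }
Conflict for T: T → ( and T → S X g
  Overlap: { '(' }
Conflict for T: T → S X g and T → g X T
  Overlap: { 'g' }

Answer: Yes. T → '(' id / T → '(' on { '(' }; T → '(' id / T → S X g on { '(' }; T → id T / T → S X g on { 'id' }; T → '(' / T → S X g on { '(' }; T → S X g / T → g X T on { 'g' }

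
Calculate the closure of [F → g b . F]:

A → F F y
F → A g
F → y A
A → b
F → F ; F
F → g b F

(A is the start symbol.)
{ [A → . F F y], [A → . b], [F → . A g], [F → . F ; F], [F → . g b F], [F → . y A], [F → g b . F] }

To compute CLOSURE, for each item [A → α.Bβ] where B is a non-terminal, add [B → .γ] for all productions B → γ; repeat for the newly added items until nothing changes.

Start with: [F → g b . F]
  [F → g b . F] has the dot before F: add [F → . A g], [F → . y A], [F → . F ; F], [F → . g b F]
  [F → . A g] has the dot before A: add [A → . F F y], [A → . b]
No further items can be added.

CLOSURE = { [A → . F F y], [A → . b], [F → . A g], [F → . F ; F], [F → . g b F], [F → . y A], [F → g b . F] }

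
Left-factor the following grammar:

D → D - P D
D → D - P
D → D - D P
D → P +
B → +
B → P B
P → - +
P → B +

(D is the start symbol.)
D → D - D'
D' → P D''
D'' → D
D'' → ε
D' → D P
D → P +
B → +
B → P B
P → - +
P → B +

Left-factoring transforms A → αβ₁ | αβ₂ into A → αA' and A' → β₁ | β₂
(α is the longest common prefix among the alternatives). Repeat until
no nonterminal has two alternatives with a common prefix.

Round 1: D has alternatives sharing prefix 'D -'. Introduce D': D → D - D'
  Add: D' → P D
  Add: D' → P
  Add: D' → D P

Round 2: D' has alternatives sharing prefix 'P'. Introduce D'': D' → P D''
  Add: D'' → D
  Add: D'' → ε

No remaining common prefixes — done.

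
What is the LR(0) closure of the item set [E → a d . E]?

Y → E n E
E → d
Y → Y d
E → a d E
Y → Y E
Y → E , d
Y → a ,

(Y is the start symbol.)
To compute CLOSURE, for each item [A → α.Bβ] where B is a non-terminal, add [B → .γ] for all productions B → γ; repeat for the newly added items until nothing changes.

Start with: [E → a d . E]
  [E → a d . E] has the dot before E: add [E → . d], [E → . a d E]
No further items can be added.

CLOSURE = { [E → . a d E], [E → . d], [E → a d . E] }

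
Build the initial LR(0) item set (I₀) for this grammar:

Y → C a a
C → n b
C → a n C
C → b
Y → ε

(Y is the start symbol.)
{ [C → . a n C], [C → . b], [C → . n b], [Y → . C a a], [Y → .], [Y' → . Y] }

First, augment the grammar with Y' → Y
I₀ = CLOSURE({ [Y' → . Y] }):
  [Y' → . Y] has the dot before Y: add [Y → . C a a], [Y → .]
  [Y → . C a a] has the dot before C: add [C → . n b], [C → . a n C], [C → . b]
No further items can be added.

I₀ = { [C → . a n C], [C → . b], [C → . n b], [Y → . C a a], [Y → .], [Y' → . Y] }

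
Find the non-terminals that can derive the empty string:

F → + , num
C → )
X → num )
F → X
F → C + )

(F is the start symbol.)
A non-terminal is nullable if it can derive ε (the empty string): either it has an ε-production, or it has a production whose right-hand side consists entirely of nullable non-terminals.

There are no ε-productions, so no non-terminal can derive ε.
No non-terminals are nullable.

Answer: None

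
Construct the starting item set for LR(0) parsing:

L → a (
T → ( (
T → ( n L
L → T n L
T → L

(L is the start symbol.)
{ [L → . T n L], [L → . a (], [L' → . L], [T → . ( (], [T → . ( n L], [T → . L] }

First, augment the grammar with L' → L
I₀ = CLOSURE({ [L' → . L] }):
  [L' → . L] has the dot before L: add [L → . a (], [L → . T n L]
  [L → . T n L] has the dot before T: add [T → . ( (], [T → . ( n L], [T → . L]
No further items can be added.

I₀ = { [L → . T n L], [L → . a (], [L' → . L], [T → . ( (], [T → . ( n L], [T → . L] }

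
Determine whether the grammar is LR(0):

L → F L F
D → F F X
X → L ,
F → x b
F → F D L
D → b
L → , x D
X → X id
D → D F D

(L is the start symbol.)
No. Shift-reduce conflict between [L → F L F .] and [D → . b]

A grammar is LR(0) if no state in the canonical LR(0) collection has:
  - both a shift item (dot before a terminal) and a complete item (shift-reduce conflict), or
  - two or more complete items (reduce-reduce conflict; the accept item [L' → L .] counts as a complete item here).

Augment with L' → L and build the canonical LR(0) collection (I0 = CLOSURE({[L' → . L]}), then GOTO on every symbol after a dot until no new states appear). It has 25 states:
  I0: { [F → . F D L], [F → . x b], [L → . , x D], [L → . F L F], [L' → . L] }  — shift
  I1: { [L → , . x D] }  — shift
  I2: { [D → . D F D], [D → . F F X], [D → . b], [F → . F D L], [F → . x b], [F → F . D L], [L → . , x D], [L → . F L F], [L → F . L F] }  — shift
  I3: { [L' → L .] }  — accept
  I4: { [F → x . b] }  — shift
  I5: { [F → x b .] }  — reduce
  I6: { [D → D . F D], [F → . F D L], [F → . x b], [F → F D . L], [L → . , x D], [L → . F L F] }  — shift
  I7: { [D → . D F D], [D → . F F X], [D → . b], [D → F . F X], [F → . F D L], [F → . x b], [F → F . D L], [L → . , x D], [L → . F L F], [L → F . L F] }  — shift
  I8: { [F → . F D L], [F → . x b], [L → F L . F] }  — shift
  I9: { [D → b .] }  — reduce
  I10: { [D → . D F D], [D → . F F X], [D → . b], [F → . F D L], [F → . x b], [F → F . D L], [L → F L F .] }  — shift, reduce
  I11: { [D → . D F D], [D → . F F X], [D → . b], [D → F . F X], [F → . F D L], [F → . x b], [F → F . D L] }  — shift
  I12: { [D → . D F D], [D → . F F X], [D → . b], [D → F . F X], [D → F F . X], [F → . F D L], [F → . x b], [F → F . D L], [L → . , x D], [L → . F L F], [X → . L ,], [X → . X id] }  — shift
  I13: { [D → . D F D], [D → . F F X], [D → . b], [D → F . F X], [D → F F . X], [F → . F D L], [F → . x b], [F → F . D L], [L → . , x D], [L → . F L F], [L → F . L F], [X → . L ,], [X → . X id] }  — shift
  I14: { [X → L . ,] }  — shift
  I15: { [D → F F X .], [X → X . id] }  — shift, reduce
  I16: { [X → X id .] }  — reduce
  I17: { [X → L , .] }  — reduce
  I18: { [F → . F D L], [F → . x b], [L → F L . F], [X → L . ,] }  — shift
  I19: { [D → . D F D], [D → . F F X], [D → . b], [D → D F . D], [F → . F D L], [F → . x b], [F → F . D L], [L → . , x D], [L → . F L F], [L → F . L F] }  — shift
  I20: { [F → F D L .] }  — reduce
  I21: { [D → D . F D], [D → D F D .], [F → . F D L], [F → . x b], [F → F D . L], [L → . , x D], [L → . F L F] }  — shift, reduce
  I22: { [D → . D F D], [D → . F F X], [D → . b], [F → . F D L], [F → . x b], [L → , x . D] }  — shift
  I23: { [D → D . F D], [F → . F D L], [F → . x b], [L → , x D .] }  — shift, reduce
  I24: { [D → . D F D], [D → . F F X], [D → . b], [D → D F . D], [F → . F D L], [F → . x b], [F → F . D L] }  — shift

Conflict in state I10:
  Shift-reduce conflict between [L → F L F .] and [D → . b]
So the grammar is NOT LR(0).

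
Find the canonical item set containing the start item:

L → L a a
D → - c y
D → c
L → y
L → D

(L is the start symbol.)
First, augment the grammar with L' → L
I₀ = CLOSURE({ [L' → . L] }):
  [L' → . L] has the dot before L: add [L → . L a a], [L → . y], [L → . D]
  [L → . D] has the dot before D: add [D → . - c y], [D → . c]
No further items can be added.

I₀ = { [D → . - c y], [D → . c], [L → . D], [L → . L a a], [L → . y], [L' → . L] }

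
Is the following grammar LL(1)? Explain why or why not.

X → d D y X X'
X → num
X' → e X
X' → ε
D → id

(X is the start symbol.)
No. Predict set conflict for X': { 'e' }

A grammar is LL(1) if for each non-terminal N with multiple productions, the predict sets of those productions are pairwise disjoint, where PREDICT(N → α) = (FIRST(α) \ {ε}) ∪ (FOLLOW(N) if α ⇒* ε).

Relevant sets:
  FOLLOW(X') = { $, 'e' }

For X:
  PREDICT(X → d D y X X') = { 'd' }
  PREDICT(X → num) = { 'num' }
For X':
  PREDICT(X' → e X) = { 'e' }
  PREDICT(X' → ε) = { $, 'e' }
D has a single production, so nothing to check there.

Conflict found: Predict set conflict for X': { 'e' }
The grammar is NOT LL(1).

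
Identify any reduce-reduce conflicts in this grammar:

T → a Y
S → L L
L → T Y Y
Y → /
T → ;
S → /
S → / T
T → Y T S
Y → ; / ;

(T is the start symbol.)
A reduce-reduce conflict occurs when an LR(0) state has two complete items [A → α .] and [B → β .] — both call for a reduction, and with no lookahead the parser cannot choose between them.

Augment with T' → T and build the canonical LR(0) collection (I0 = CLOSURE({[T' → . T]}), then GOTO on every symbol after a dot until no new states appear). It has 19 states:
  I0: { [T → . ;], [T → . Y T S], [T → . a Y], [T' → . T], [Y → . /], [Y → . ; / ;] }  — shift
  I1: { [Y → / .] }  — reduce
  I2: { [T → ; .], [Y → ; . / ;] }  — shift, reduce
  I3: { [T' → T .] }  — accept
  I4: { [T → . ;], [T → . Y T S], [T → . a Y], [T → Y . T S], [Y → . /], [Y → . ; / ;] }  — shift
  I5: { [T → a . Y], [Y → . /], [Y → . ; / ;] }  — shift
  I6: { [Y → ; . / ;] }  — shift
  I7: { [T → a Y .] }  — reduce
  I8: { [Y → ; / . ;] }  — shift
  I9: { [Y → ; / ; .] }  — reduce
  I10: { [L → . T Y Y], [S → . / T], [S → . /], [S → . L L], [T → . ;], [T → . Y T S], [T → . a Y], [T → Y T . S], [Y → . /], [Y → . ; / ;] }  — shift
  I11: { [S → / . T], [S → / .], [T → . ;], [T → . Y T S], [T → . a Y], [Y → . /], [Y → . ; / ;], [Y → / .] }  — shift, 2 reduces
  I12: { [L → . T Y Y], [S → L . L], [T → . ;], [T → . Y T S], [T → . a Y], [Y → . /], [Y → . ; / ;] }  — shift
  I13: { [T → Y T S .] }  — reduce
  I14: { [L → T . Y Y], [Y → . /], [Y → . ; / ;] }  — shift
  I15: { [L → T Y . Y], [Y → . /], [Y → . ; / ;] }  — shift
  I16: { [L → T Y Y .] }  — reduce
  I17: { [S → L L .] }  — reduce
  I18: { [S → / T .] }  — reduce

I11 contains complete items [S → / .], [Y → / .] — reduce-reduce conflict.

Answer: Yes — I11: [S → / .] vs [Y → / .]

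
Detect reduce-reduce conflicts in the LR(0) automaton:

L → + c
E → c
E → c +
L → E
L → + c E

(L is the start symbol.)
Augment with L' → L and build the canonical LR(0) collection (I0 = CLOSURE({[L' → . L]}), then GOTO on every symbol after a dot until no new states appear). It has 8 states:
  I0: { [E → . c +], [E → . c], [L → . + c E], [L → . + c], [L → . E], [L' → . L] }  — shift
  I1: { [L → + . c E], [L → + . c] }  — shift
  I2: { [L → E .] }  — reduce
  I3: { [L' → L .] }  — accept
  I4: { [E → c . +], [E → c .] }  — shift, reduce
  I5: { [E → c + .] }  — reduce
  I6: { [E → . c +], [E → . c], [L → + c . E], [L → + c .] }  — shift, reduce
  I7: { [L → + c E .] }  — reduce

No state contains more than one complete item.

Answer: No reduce-reduce conflicts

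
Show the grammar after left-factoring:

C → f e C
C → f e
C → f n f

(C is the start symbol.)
Left-factoring transforms A → αβ₁ | αβ₂ into A → αA' and A' → β₁ | β₂
(α is the longest common prefix among the alternatives). Repeat until
no nonterminal has two alternatives with a common prefix.

Round 1: C has alternatives sharing prefix 'f'. Introduce C': C → f C'
  Add: C' → e C
  Add: C' → e
  Add: C' → n f

Round 2: C' has alternatives sharing prefix 'e'. Introduce C'': C' → e C''
  Add: C'' → C
  Add: C'' → ε

No remaining common prefixes — done.

Resulting grammar:
C → f C'
C' → e C''
C'' → C
C'' → ε
C' → n f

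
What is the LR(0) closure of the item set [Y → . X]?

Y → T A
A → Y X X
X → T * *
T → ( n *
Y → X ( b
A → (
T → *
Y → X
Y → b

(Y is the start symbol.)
{ [T → . ( n *], [T → . *], [X → . T * *], [Y → . X] }

To compute CLOSURE, for each item [A → α.Bβ] where B is a non-terminal, add [B → .γ] for all productions B → γ; repeat for the newly added items until nothing changes.

Start with: [Y → . X]
  [Y → . X] has the dot before X: add [X → . T * *]
  [X → . T * *] has the dot before T: add [T → . ( n *], [T → . *]
No further items can be added.

CLOSURE = { [T → . ( n *], [T → . *], [X → . T * *], [Y → . X] }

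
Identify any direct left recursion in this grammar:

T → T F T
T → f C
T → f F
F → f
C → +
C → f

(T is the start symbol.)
Yes, T is left-recursive

T → T F T: LEFT RECURSIVE (starts with T)
T → f C: starts with f
T → f F: starts with f
F → f: starts with f
C → +: starts with '+'
C → f: starts with f

The grammar has direct left recursion on: T.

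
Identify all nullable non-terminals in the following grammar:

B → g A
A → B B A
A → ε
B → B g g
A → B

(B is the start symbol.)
A non-terminal is nullable if it can derive ε (the empty string): either it has an ε-production, or it has a production whose right-hand side consists entirely of nullable non-terminals.

ε-productions: A → ε
So A is immediately nullable.
No further non-terminal can be added: every production for the remaining non-terminals contains a terminal or a non-nullable non-terminal.
Nullable = { 'A' }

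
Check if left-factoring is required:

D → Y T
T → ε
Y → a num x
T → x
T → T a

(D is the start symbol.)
Left-factoring is needed when two productions for the same non-terminal
share a common prefix on the right-hand side.

Productions for T:
  T → ε
  T → x
  T → T a

No common prefixes found.

Answer: No, left-factoring is not needed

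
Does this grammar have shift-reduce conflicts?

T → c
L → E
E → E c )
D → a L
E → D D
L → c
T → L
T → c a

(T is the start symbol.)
Yes — I2: [L → E .] vs [E → E . c )]; I6: [L → c .] vs [T → c . a]

Augment with T' → T and build the canonical LR(0) collection (I0 = CLOSURE({[T' → . T]}), then GOTO on every symbol after a dot until no new states appear). It has 13 states:
  I0: { [D → . a L], [E → . D D], [E → . E c )], [L → . E], [L → . c], [T → . L], [T → . c a], [T → . c], [T' → . T] }  — shift
  I1: { [D → . a L], [E → D . D] }  — shift
  I2: { [E → E . c )], [L → E .] }  — shift, reduce
  I3: { [T → L .] }  — reduce
  I4: { [T' → T .] }  — accept
  I5: { [D → . a L], [D → a . L], [E → . D D], [E → . E c )], [L → . E], [L → . c] }  — shift
  I6: { [L → c .], [T → c . a], [T → c .] }  — shift, 2 reduces
  I7: { [T → c a .] }  — reduce
  I8: { [D → a L .] }  — reduce
  I9: { [L → c .] }  — reduce
  I10: { [E → E c . )] }  — shift
  I11: { [E → E c ) .] }  — reduce
  I12: { [E → D D .] }  — reduce

I2 contains reduce item [L → E .] and shift item [E → E . c )] — shift-reduce conflict.
I6 contains reduce items [L → c .], [T → c .] and shift item [T → c . a] — shift-reduce conflict.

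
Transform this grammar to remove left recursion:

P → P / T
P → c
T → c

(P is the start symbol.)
P → c P'
P' → / T P'
P' → ε
T → c

P is directly left-recursive. The standard transformation for
  A → A α₁ | ... | A α_m | β₁ | ... | β_n
is
  A  → β₁ A' | ... | β_n A'
  A' → α₁ A' | ... | α_m A' | ε

P → c becomes P → c P'
P → P / T becomes P' → / T P'
Add P' → ε

Productions for other non-terminals are unchanged:
  T → c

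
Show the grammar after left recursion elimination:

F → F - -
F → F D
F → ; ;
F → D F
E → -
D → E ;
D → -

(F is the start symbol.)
F → ; ; F'
F → D F F'
F' → - - F'
F' → D F'
F' → ε
E → -
D → E ;
D → -

F is directly left-recursive. The standard transformation for
  A → A α₁ | ... | A α_m | β₁ | ... | β_n
is
  A  → β₁ A' | ... | β_n A'
  A' → α₁ A' | ... | α_m A' | ε

F → ; ; becomes F → ; ; F'
F → D F becomes F → D F F'
F → F - - becomes F' → - - F'
F → F D becomes F' → D F'
Add F' → ε

Productions for other non-terminals are unchanged:
  E → -
  D → E ;
  D → -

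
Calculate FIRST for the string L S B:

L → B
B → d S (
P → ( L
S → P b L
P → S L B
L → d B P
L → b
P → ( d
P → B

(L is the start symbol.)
{ 'b', 'd' }

FIRST sets of the non-terminals involved (from the grammar, by fixed-point iteration):
  FIRST(L) = { 'b', 'd' }

To compute FIRST(L S B), process the symbols left to right:
Symbol L is a non-terminal. Add FIRST(L) \ {ε} = { 'b', 'd' }
L is not nullable (ε ∉ FIRST(L)), so stop here.
FIRST(L S B) = { 'b', 'd' }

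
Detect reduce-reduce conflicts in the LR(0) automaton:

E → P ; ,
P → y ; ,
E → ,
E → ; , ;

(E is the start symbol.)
No reduce-reduce conflicts

A reduce-reduce conflict occurs when an LR(0) state has two complete items [A → α .] and [B → β .] — both call for a reduction, and with no lookahead the parser cannot choose between them.

Augment with E' → E and build the canonical LR(0) collection (I0 = CLOSURE({[E' → . E]}), then GOTO on every symbol after a dot until no new states appear). It has 12 states:
  I0: { [E → . ,], [E → . ; , ;], [E → . P ; ,], [E' → . E], [P → . y ; ,] }  — shift
  I1: { [E → , .] }  — reduce
  I2: { [E → ; . , ;] }  — shift
  I3: { [E' → E .] }  — accept
  I4: { [E → P . ; ,] }  — shift
  I5: { [P → y . ; ,] }  — shift
  I6: { [P → y ; . ,] }  — shift
  I7: { [P → y ; , .] }  — reduce
  I8: { [E → P ; . ,] }  — shift
  I9: { [E → P ; , .] }  — reduce
  I10: { [E → ; , . ;] }  — shift
  I11: { [E → ; , ; .] }  — reduce

No state contains more than one complete item.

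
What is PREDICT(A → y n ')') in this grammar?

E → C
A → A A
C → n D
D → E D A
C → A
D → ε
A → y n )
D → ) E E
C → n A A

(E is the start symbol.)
{ 'y' }

PREDICT(A → y n ')') = (FIRST(RHS) \ {ε}) ∪ (FOLLOW(A) if ε ∈ FIRST(RHS), i.e. RHS ⇒* ε)
FIRST(y n ')') = { 'y' }
ε ∉ FIRST(y n ')'), so FOLLOW(A) is not added.
PREDICT(A → y n ')') = { 'y' }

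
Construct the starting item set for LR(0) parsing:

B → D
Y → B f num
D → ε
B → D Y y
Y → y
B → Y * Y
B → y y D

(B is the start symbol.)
First, augment the grammar with B' → B
I₀ = CLOSURE({ [B' → . B] }):
  [B' → . B] has the dot before B: add [B → . D], [B → . D Y y], [B → . Y * Y], [B → . y y D]
  [B → . D] has the dot before D: add [D → .]
  [B → . Y * Y] has the dot before Y: add [Y → . B f num], [Y → . y]
No further items can be added.

I₀ = { [B → . D Y y], [B → . D], [B → . Y * Y], [B → . y y D], [B' → . B], [D → .], [Y → . B f num], [Y → . y] }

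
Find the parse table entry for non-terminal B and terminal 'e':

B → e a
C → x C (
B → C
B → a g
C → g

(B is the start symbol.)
To find M[B, 'e'], we find productions for B where 'e' is in the predict set (PREDICT(N → α) = (FIRST(α) \ {ε}) ∪ (FOLLOW(N) if α ⇒* ε)).

Relevant sets:
  FIRST(C) = { 'g', 'x' }

B → e a: PREDICT = { 'e' }
  'e' is in predict set, so this production goes in M[B, 'e']
B → C: PREDICT = { 'g', 'x' }
B → a g: PREDICT = { 'a' }

M[B, 'e'] = B → e a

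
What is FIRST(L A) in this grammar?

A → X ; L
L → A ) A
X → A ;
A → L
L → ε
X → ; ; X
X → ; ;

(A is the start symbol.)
{ ')', ';', ε }

FIRST sets of the non-terminals involved (from the grammar, by fixed-point iteration):
  FIRST(L) = { ')', ';', ε }
  FIRST(A) = { ')', ';', ε }

To compute FIRST(L A), process the symbols left to right:
Symbol L is a non-terminal. Add FIRST(L) \ {ε} = { ')', ';' }
L is nullable (ε ∈ FIRST(L)), continue to the next symbol.
Symbol A is a non-terminal. Add FIRST(A) \ {ε} = { ')', ';' }
A is nullable (ε ∈ FIRST(A)), continue to the next symbol.
All symbols are nullable, so ε is in the result.
FIRST(L A) = { ')', ';', ε }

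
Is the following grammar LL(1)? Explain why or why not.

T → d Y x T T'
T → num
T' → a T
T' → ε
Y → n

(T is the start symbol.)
Relevant sets:
  FOLLOW(T') = { $, 'a' }

For T:
  PREDICT(T → d Y x T T') = { 'd' }
  PREDICT(T → num) = { 'num' }
For T':
  PREDICT(T' → a T) = { 'a' }
  PREDICT(T' → ε) = { $, 'a' }
Y has a single production, so nothing to check there.

Conflict found: Predict set conflict for T': { 'a' }
The grammar is NOT LL(1).

Answer: No. Predict set conflict for T': { 'a' }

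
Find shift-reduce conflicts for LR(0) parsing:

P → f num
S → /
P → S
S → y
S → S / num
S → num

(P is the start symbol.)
Yes — I3: [P → S .] vs [S → S . / num]

Augment with P' → P and build the canonical LR(0) collection (I0 = CLOSURE({[P' → . P]}), then GOTO on every symbol after a dot until no new states appear). It has 10 states:
  I0: { [P → . S], [P → . f num], [P' → . P], [S → . /], [S → . S / num], [S → . num], [S → . y] }  — shift
  I1: { [S → / .] }  — reduce
  I2: { [P' → P .] }  — accept
  I3: { [P → S .], [S → S . / num] }  — shift, reduce
  I4: { [P → f . num] }  — shift
  I5: { [S → num .] }  — reduce
  I6: { [S → y .] }  — reduce
  I7: { [P → f num .] }  — reduce
  I8: { [S → S / . num] }  — shift
  I9: { [S → S / num .] }  — reduce

I3 contains reduce item [P → S .] and shift item [S → S . / num] — shift-reduce conflict.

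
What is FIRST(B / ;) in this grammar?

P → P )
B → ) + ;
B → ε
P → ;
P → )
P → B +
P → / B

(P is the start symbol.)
FIRST sets of the non-terminals involved (from the grammar, by fixed-point iteration):
  FIRST(B) = { ')', ε }

To compute FIRST(B / ;), process the symbols left to right:
Symbol B is a non-terminal. Add FIRST(B) \ {ε} = { ')' }
B is nullable (ε ∈ FIRST(B)), continue to the next symbol.
Symbol / is a terminal. Add '/' and stop.
FIRST(B / ;) = { ')', '/' }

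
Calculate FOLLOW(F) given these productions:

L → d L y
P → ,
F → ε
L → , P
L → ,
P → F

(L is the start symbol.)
{ $, 'y' }

To compute FOLLOW(F), find every occurrence of F on a right-hand side N → α F β: add FIRST(β) \ {ε}, and if β is empty or nullable also add FOLLOW(N). Iterate to a fixed point.

In P → F: F is at the end, add FOLLOW(P)

The FOLLOW sets referred to above (computed the same way, to a fixed point):
  FOLLOW(P) = { $, 'y' }

Taking the union: FOLLOW(F) = { $, 'y' }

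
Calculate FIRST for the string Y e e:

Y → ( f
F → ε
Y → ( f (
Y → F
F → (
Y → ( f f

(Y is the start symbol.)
FIRST sets of the non-terminals involved (from the grammar, by fixed-point iteration):
  FIRST(Y) = { '(', ε }

To compute FIRST(Y e e), process the symbols left to right:
Symbol Y is a non-terminal. Add FIRST(Y) \ {ε} = { '(' }
Y is nullable (ε ∈ FIRST(Y)), continue to the next symbol.
Symbol e is a terminal. Add 'e' and stop.
FIRST(Y e e) = { '(', 'e' }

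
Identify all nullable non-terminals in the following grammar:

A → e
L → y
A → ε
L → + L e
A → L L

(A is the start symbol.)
{ 'A' }

A non-terminal is nullable if it can derive ε (the empty string): either it has an ε-production, or it has a production whose right-hand side consists entirely of nullable non-terminals.

ε-productions: A → ε
So A is immediately nullable.
No further non-terminal can be added: every production for the remaining non-terminals contains a terminal or a non-nullable non-terminal.
Nullable = { 'A' }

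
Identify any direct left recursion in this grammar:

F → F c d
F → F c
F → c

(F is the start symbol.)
Yes, F is left-recursive

Direct left recursion occurs when N → N α for some non-terminal N (the right-hand side begins with the left-hand side itself).

F → F c d: LEFT RECURSIVE (starts with F)
F → F c: LEFT RECURSIVE (starts with F)
F → c: starts with c

The grammar has direct left recursion on: F.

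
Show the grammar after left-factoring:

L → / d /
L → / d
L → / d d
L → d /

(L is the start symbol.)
Left-factoring transforms A → αβ₁ | αβ₂ into A → αA' and A' → β₁ | β₂
(α is the longest common prefix among the alternatives). Repeat until
no nonterminal has two alternatives with a common prefix.

Round 1: L has alternatives sharing prefix '/ d'. Introduce L': L → / d L'
  Add: L' → /
  Add: L' → ε
  Add: L' → d

No remaining common prefixes — done.

Resulting grammar:
L → / d L'
L' → /
L' → ε
L' → d
L → d /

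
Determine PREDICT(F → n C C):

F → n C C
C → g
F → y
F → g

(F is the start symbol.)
{ 'n' }

PREDICT(F → n C C) = (FIRST(RHS) \ {ε}) ∪ (FOLLOW(F) if ε ∈ FIRST(RHS), i.e. RHS ⇒* ε)
FIRST(n C C) = { 'n' }
ε ∉ FIRST(n C C), so FOLLOW(F) is not added.
PREDICT(F → n C C) = { 'n' }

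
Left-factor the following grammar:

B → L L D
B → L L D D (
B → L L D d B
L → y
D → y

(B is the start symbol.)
B → L L D B'
B' → ε
B' → D (
B' → d B
L → y
D → y

Left-factoring transforms A → αβ₁ | αβ₂ into A → αA' and A' → β₁ | β₂
(α is the longest common prefix among the alternatives). Repeat until
no nonterminal has two alternatives with a common prefix.

Round 1: B has alternatives sharing prefix 'L L D'. Introduce B': B → L L D B'
  Add: B' → ε
  Add: B' → D (
  Add: B' → d B

No remaining common prefixes — done.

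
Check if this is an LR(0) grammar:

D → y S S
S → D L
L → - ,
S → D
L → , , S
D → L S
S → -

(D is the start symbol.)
A grammar is LR(0) if no state in the canonical LR(0) collection has:
  - both a shift item (dot before a terminal) and a complete item (shift-reduce conflict), or
  - two or more complete items (reduce-reduce conflict; the accept item [D' → D .] counts as a complete item here).

Augment with D' → D and build the canonical LR(0) collection (I0 = CLOSURE({[D' → . D]}), then GOTO on every symbol after a dot until no new states appear). It has 15 states:
  I0: { [D → . L S], [D → . y S S], [D' → . D], [L → . , , S], [L → . - ,] }  — shift
  I1: { [L → , . , S] }  — shift
  I2: { [L → - . ,] }  — shift
  I3: { [D' → D .] }  — accept
  I4: { [D → . L S], [D → . y S S], [D → L . S], [L → . , , S], [L → . - ,], [S → . -], [S → . D L], [S → . D] }  — shift
  I5: { [D → . L S], [D → . y S S], [D → y . S S], [L → . , , S], [L → . - ,], [S → . -], [S → . D L], [S → . D] }  — shift
  I6: { [L → - . ,], [S → - .] }  — shift, reduce
  I7: { [L → . , , S], [L → . - ,], [S → D . L], [S → D .] }  — shift, reduce
  I8: { [D → . L S], [D → . y S S], [D → y S . S], [L → . , , S], [L → . - ,], [S → . -], [S → . D L], [S → . D] }  — shift
  I9: { [D → y S S .] }  — reduce
  I10: { [S → D L .] }  — reduce
  I11: { [L → - , .] }  — reduce
  I12: { [D → L S .] }  — reduce
  I13: { [D → . L S], [D → . y S S], [L → , , . S], [L → . , , S], [L → . - ,], [S → . -], [S → . D L], [S → . D] }  — shift
  I14: { [L → , , S .] }  — reduce

Conflict in state I6:
  Shift-reduce conflict between [S → - .] and [L → - . ,]
So the grammar is NOT LR(0).

Answer: No. Shift-reduce conflict between [S → - .] and [L → - . ,]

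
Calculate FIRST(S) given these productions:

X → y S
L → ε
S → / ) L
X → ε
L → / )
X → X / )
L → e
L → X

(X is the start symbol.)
{ '/' }

To compute FIRST(S), examine every production with S on the left-hand side, reading each right-hand side left to right until a non-nullable symbol is reached.

From S → / ) L:
  - '/' is a terminal: add '/' and stop

Collecting: FIRST(S) = { '/' }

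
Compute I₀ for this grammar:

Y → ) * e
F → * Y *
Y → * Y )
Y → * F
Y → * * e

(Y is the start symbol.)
First, augment the grammar with Y' → Y
I₀ = CLOSURE({ [Y' → . Y] }):
  [Y' → . Y] has the dot before Y: add [Y → . ) * e], [Y → . * Y )], [Y → . * F], [Y → . * * e]
No further items can be added.

I₀ = { [Y → . ) * e], [Y → . * * e], [Y → . * F], [Y → . * Y )], [Y' → . Y] }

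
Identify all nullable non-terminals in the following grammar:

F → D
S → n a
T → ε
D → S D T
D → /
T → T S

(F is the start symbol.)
A non-terminal is nullable if it can derive ε (the empty string): either it has an ε-production, or it has a production whose right-hand side consists entirely of nullable non-terminals.

ε-productions: T → ε
So T is immediately nullable.
No further non-terminal can be added: every production for the remaining non-terminals contains a terminal or a non-nullable non-terminal.
Nullable = { 'T' }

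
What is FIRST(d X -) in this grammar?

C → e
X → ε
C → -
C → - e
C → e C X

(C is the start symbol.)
{ 'd' }

To compute FIRST(d X -), process the symbols left to right:
Symbol d is a terminal. Add 'd' and stop.
FIRST(d X -) = { 'd' }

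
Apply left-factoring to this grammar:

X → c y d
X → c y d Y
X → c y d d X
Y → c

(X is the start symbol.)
Left-factoring transforms A → αβ₁ | αβ₂ into A → αA' and A' → β₁ | β₂
(α is the longest common prefix among the alternatives). Repeat until
no nonterminal has two alternatives with a common prefix.

Round 1: X has alternatives sharing prefix 'c y d'. Introduce X': X → c y d X'
  Add: X' → ε
  Add: X' → Y
  Add: X' → d X

No remaining common prefixes — done.

Resulting grammar:
X → c y d X'
X' → ε
X' → Y
X' → d X
Y → c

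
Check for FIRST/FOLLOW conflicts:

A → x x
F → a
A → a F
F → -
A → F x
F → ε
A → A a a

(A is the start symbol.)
A FIRST/FOLLOW conflict occurs when a non-terminal N has a nullable alternative N → β (β ⇒* ε) and another alternative N → α with FIRST(α) ∩ FOLLOW(N) ≠ ∅: on such a lookahead the parser cannot decide between expanding α and letting N vanish via β.

Nullable non-terminals: F.

F: nullable alternative(s) F → ε; FOLLOW(F) = { $, 'a', 'x' }
  F → a: FIRST \ {ε} = { 'a' } — overlaps FOLLOW(F) on { 'a' }: CONFLICT
  F → -: FIRST \ {ε} = { '-' } — disjoint from FOLLOW(F)
  F → ε: FIRST \ {ε} = { } — this is the only nullable alternative, skip

A has no nullable alternative, so no FIRST/FOLLOW check is needed there.

So the grammar has 1 FIRST/FOLLOW conflict (marked CONFLICT above).

Answer: Yes. F → a with FOLLOW(F) on { 'a' }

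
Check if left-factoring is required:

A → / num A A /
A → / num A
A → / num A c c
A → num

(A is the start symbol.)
Yes, A has productions with common prefix '/ num A'

Left-factoring is needed when two productions for the same non-terminal
share a common prefix on the right-hand side.

Productions for A:
  A → / num A A /
  A → / num A
  A → / num A c c
  A → num

Found common prefix '/ num A' in productions for A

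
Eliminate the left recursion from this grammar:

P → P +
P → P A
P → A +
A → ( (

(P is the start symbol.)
P is directly left-recursive. The standard transformation for
  A → A α₁ | ... | A α_m | β₁ | ... | β_n
is
  A  → β₁ A' | ... | β_n A'
  A' → α₁ A' | ... | α_m A' | ε

P → A + becomes P → A + P'
P → P + becomes P' → + P'
P → P A becomes P' → A P'
Add P' → ε

Productions for other non-terminals are unchanged:
  A → ( (

Resulting grammar:
P → A + P'
P' → + P'
P' → A P'
P' → ε
A → ( (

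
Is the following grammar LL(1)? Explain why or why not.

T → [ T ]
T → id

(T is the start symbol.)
Yes, the grammar is LL(1).

A grammar is LL(1) if for each non-terminal N with multiple productions, the predict sets of those productions are pairwise disjoint, where PREDICT(N → α) = (FIRST(α) \ {ε}) ∪ (FOLLOW(N) if α ⇒* ε).

For T:
  PREDICT(T → '[' T ']') = { '[' }
  PREDICT(T → id) = { 'id' }

All predict sets are disjoint. The grammar IS LL(1).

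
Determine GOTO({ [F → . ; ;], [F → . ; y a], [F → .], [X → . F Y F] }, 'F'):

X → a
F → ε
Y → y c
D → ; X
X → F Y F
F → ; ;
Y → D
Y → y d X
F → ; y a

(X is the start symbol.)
GOTO(I, 'F') = CLOSURE({ [A → αX.β] : [A → α.Xβ] ∈ I, X = 'F' })

Items with dot before 'F', with the dot advanced:
  [X → . F Y F] → [X → F . Y F]
Closure of the advanced items:
  [X → F . Y F] has the dot before Y: add [Y → . y c], [Y → . D], [Y → . y d X]
  [Y → . D] has the dot before D: add [D → . ; X]

GOTO = { [D → . ; X], [X → F . Y F], [Y → . D], [Y → . y c], [Y → . y d X] }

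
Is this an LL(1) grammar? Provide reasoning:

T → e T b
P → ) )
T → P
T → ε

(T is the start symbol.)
Relevant sets:
  FIRST(P) = { ')' }
  FOLLOW(T) = { $, 'b' }

For T:
  PREDICT(T → e T b) = { 'e' }
  PREDICT(T → P) = { ')' }
  PREDICT(T → ε) = { $, 'b' }
P has a single production, so nothing to check there.

All predict sets are disjoint. The grammar IS LL(1).

Answer: Yes, the grammar is LL(1).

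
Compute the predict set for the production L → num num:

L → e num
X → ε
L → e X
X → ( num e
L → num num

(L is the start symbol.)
{ 'num' }

PREDICT(L → num num) = (FIRST(RHS) \ {ε}) ∪ (FOLLOW(L) if ε ∈ FIRST(RHS), i.e. RHS ⇒* ε)
FIRST(num num) = { 'num' }
ε ∉ FIRST(num num), so FOLLOW(L) is not added.
PREDICT(L → num num) = { 'num' }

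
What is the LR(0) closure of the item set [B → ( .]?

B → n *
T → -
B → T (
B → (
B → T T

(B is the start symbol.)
{ [B → ( .] }

To compute CLOSURE, for each item [A → α.Bβ] where B is a non-terminal, add [B → .γ] for all productions B → γ; repeat for the newly added items until nothing changes.

Start with: [B → ( .]
The dot is at the end, so nothing is added.

CLOSURE = { [B → ( .] }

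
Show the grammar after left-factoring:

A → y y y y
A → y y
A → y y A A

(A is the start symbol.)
A → y y A'
A' → y y
A' → ε
A' → A A

Left-factoring transforms A → αβ₁ | αβ₂ into A → αA' and A' → β₁ | β₂
(α is the longest common prefix among the alternatives). Repeat until
no nonterminal has two alternatives with a common prefix.

Round 1: A has alternatives sharing prefix 'y y'. Introduce A': A → y y A'
  Add: A' → y y
  Add: A' → ε
  Add: A' → A A

No remaining common prefixes — done.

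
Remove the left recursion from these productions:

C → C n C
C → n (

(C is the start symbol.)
C is directly left-recursive. The standard transformation for
  A → A α₁ | ... | A α_m | β₁ | ... | β_n
is
  A  → β₁ A' | ... | β_n A'
  A' → α₁ A' | ... | α_m A' | ε

C → n ( becomes C → n ( C'
C → C n C becomes C' → n C C'
Add C' → ε

Resulting grammar:
C → n ( C'
C' → n C C'
C' → ε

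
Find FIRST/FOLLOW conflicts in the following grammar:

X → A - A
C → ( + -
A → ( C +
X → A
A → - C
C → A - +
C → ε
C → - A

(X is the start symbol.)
Yes. C → A '-' '+' with FOLLOW(C) on { '-' }; C → '-' A with FOLLOW(C) on { '-' }

A FIRST/FOLLOW conflict occurs when a non-terminal N has a nullable alternative N → β (β ⇒* ε) and another alternative N → α with FIRST(α) ∩ FOLLOW(N) ≠ ∅: on such a lookahead the parser cannot decide between expanding α and letting N vanish via β.

Nullable non-terminals: C.
FIRST sets used below: FIRST(A) = { '(', '-' }

C: nullable alternative(s) C → ε; FOLLOW(C) = { $, '+', '-' }
  C → ( + -: FIRST \ {ε} = { '(' } — disjoint from FOLLOW(C)
  C → A - +: FIRST \ {ε} = { '(', '-' } — overlaps FOLLOW(C) on { '-' }: CONFLICT
  C → ε: FIRST \ {ε} = { } — this is the only nullable alternative, skip
  C → - A: FIRST \ {ε} = { '-' } — overlaps FOLLOW(C) on { '-' }: CONFLICT

A, X have no nullable alternative, so no FIRST/FOLLOW check is needed there.

So the grammar has 2 FIRST/FOLLOW conflicts (marked CONFLICT above).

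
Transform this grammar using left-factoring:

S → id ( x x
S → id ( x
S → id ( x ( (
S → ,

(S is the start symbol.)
Left-factoring transforms A → αβ₁ | αβ₂ into A → αA' and A' → β₁ | β₂
(α is the longest common prefix among the alternatives). Repeat until
no nonterminal has two alternatives with a common prefix.

Round 1: S has alternatives sharing prefix 'id ( x'. Introduce S': S → id ( x S'
  Add: S' → x
  Add: S' → ε
  Add: S' → ( (

No remaining common prefixes — done.

Resulting grammar:
S → id ( x S'
S' → x
S' → ε
S' → ( (
S → ,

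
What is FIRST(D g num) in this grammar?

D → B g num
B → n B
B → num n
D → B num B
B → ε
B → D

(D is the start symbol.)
{ 'g', 'n', 'num' }

FIRST sets of the non-terminals involved (from the grammar, by fixed-point iteration):
  FIRST(D) = { 'g', 'n', 'num' }

To compute FIRST(D g num), process the symbols left to right:
Symbol D is a non-terminal. Add FIRST(D) \ {ε} = { 'g', 'n', 'num' }
D is not nullable (ε ∉ FIRST(D)), so stop here.
FIRST(D g num) = { 'g', 'n', 'num' }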